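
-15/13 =-1.15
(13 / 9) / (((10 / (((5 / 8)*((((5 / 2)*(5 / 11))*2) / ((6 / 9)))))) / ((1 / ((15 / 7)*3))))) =455 / 9504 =0.05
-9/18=-1/2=-0.50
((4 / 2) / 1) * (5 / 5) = 2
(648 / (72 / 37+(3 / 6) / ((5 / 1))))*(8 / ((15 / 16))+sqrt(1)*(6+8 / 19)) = 68123808 / 14383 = 4736.41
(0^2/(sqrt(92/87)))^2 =0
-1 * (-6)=6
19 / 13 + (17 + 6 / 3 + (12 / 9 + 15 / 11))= 9935 / 429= 23.16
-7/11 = -0.64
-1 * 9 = -9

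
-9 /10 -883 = -8839 /10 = -883.90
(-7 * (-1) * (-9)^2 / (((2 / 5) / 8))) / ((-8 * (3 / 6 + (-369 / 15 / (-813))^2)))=-1735043625 / 613129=-2829.82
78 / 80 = 39 / 40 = 0.98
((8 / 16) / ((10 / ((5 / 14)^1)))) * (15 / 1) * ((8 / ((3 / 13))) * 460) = 29900 / 7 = 4271.43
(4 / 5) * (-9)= -36 / 5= -7.20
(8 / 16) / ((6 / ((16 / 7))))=4 / 21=0.19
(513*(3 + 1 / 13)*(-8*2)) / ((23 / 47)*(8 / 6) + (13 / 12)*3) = -6471.62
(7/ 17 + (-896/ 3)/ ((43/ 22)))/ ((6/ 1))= -25.40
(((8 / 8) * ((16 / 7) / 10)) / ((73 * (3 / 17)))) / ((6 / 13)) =884 / 22995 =0.04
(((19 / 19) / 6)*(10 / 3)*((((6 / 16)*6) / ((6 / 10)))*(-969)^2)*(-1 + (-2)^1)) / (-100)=58685.06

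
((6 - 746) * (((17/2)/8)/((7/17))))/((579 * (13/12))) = -53465/17563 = -3.04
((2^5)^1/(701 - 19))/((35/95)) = 304/2387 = 0.13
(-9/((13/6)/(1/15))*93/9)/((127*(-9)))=0.00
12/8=3/2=1.50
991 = 991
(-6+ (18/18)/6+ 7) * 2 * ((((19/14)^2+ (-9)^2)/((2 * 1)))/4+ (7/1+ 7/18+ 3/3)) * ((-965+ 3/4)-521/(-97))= -32804075755/782208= -41937.79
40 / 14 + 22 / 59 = 1334 / 413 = 3.23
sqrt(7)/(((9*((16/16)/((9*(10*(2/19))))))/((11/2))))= 15.32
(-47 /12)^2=2209 /144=15.34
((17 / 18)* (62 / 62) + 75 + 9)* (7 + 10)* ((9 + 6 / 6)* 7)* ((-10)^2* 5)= 454877500 / 9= 50541944.44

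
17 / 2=8.50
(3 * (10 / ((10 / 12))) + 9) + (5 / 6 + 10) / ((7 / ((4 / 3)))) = 2965 / 63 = 47.06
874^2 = 763876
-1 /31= -0.03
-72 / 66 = -12 / 11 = -1.09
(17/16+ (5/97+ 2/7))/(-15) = -5069/54320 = -0.09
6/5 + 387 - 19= 1846/5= 369.20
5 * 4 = 20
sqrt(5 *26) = sqrt(130) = 11.40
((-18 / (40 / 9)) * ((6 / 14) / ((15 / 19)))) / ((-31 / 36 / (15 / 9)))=4617 / 1085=4.26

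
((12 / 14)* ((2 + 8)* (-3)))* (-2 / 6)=60 / 7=8.57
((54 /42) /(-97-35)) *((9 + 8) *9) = -459 /308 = -1.49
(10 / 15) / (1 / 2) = 4 / 3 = 1.33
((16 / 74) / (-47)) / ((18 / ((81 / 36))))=-1 / 1739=-0.00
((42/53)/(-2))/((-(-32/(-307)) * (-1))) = -6447/1696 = -3.80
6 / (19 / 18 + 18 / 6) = 108 / 73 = 1.48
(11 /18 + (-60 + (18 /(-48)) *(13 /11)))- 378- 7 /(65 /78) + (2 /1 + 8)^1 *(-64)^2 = 160434521 /3960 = 40513.77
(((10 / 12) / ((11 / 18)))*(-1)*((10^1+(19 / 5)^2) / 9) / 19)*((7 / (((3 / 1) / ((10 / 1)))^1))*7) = -59878 / 1881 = -31.83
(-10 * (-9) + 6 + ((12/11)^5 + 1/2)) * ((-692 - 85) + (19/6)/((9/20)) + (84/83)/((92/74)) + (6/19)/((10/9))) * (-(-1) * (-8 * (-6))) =-7860803539128064/2172451545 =-3618402.24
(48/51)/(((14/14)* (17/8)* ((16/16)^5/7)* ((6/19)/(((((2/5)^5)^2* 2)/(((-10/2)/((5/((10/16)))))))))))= -139460608/42333984375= -0.00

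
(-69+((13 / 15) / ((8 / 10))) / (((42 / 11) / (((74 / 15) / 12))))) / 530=-3124549 / 24040800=-0.13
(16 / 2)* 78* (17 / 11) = 10608 / 11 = 964.36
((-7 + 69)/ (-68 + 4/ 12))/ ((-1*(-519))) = -62/ 35119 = -0.00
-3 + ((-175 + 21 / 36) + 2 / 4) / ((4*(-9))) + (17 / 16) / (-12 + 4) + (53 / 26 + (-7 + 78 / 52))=-79223 / 44928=-1.76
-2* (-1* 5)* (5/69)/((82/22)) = 550/2829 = 0.19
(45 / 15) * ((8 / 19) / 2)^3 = 192 / 6859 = 0.03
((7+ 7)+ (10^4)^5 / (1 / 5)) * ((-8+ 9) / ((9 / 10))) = 5000000000000000000140 / 9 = 555555555555555555571.11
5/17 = 0.29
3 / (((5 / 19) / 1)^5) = 2377.06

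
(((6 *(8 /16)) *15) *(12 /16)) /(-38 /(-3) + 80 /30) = 405 /184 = 2.20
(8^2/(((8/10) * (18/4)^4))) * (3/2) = 640/2187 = 0.29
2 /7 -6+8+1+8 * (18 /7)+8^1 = 223 /7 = 31.86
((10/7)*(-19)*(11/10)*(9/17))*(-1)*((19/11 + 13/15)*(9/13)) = 219564/7735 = 28.39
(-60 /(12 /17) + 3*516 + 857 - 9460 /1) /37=-7140 /37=-192.97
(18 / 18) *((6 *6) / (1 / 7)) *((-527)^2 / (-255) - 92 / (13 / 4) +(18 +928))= -2808204 / 65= -43203.14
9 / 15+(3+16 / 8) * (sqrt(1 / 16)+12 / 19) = 1903 / 380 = 5.01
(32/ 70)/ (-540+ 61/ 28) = -64/ 75295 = -0.00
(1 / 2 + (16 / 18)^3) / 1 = 1753 / 1458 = 1.20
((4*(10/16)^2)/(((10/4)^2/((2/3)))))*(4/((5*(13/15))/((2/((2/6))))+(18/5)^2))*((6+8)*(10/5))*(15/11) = 126000/67727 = 1.86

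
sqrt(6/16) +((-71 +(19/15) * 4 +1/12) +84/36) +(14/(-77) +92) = sqrt(6)/4 +18679/660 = 28.91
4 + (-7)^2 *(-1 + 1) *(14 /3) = 4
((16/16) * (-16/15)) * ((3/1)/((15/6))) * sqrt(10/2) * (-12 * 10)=768 * sqrt(5)/5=343.46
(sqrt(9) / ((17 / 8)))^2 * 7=4032 / 289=13.95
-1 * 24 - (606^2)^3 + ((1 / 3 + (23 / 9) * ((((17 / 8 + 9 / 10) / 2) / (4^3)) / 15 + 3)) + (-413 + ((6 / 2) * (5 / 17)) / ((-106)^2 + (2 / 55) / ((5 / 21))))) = -899101511411222289825434581019 / 18154027238400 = -49526284146440685.00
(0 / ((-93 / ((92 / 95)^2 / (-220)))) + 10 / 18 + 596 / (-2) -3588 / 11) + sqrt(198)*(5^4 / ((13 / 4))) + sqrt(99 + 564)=2108.13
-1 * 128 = -128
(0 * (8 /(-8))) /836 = 0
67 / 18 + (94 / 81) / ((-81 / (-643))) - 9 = 3.93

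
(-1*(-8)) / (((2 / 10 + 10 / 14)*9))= 35 / 36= 0.97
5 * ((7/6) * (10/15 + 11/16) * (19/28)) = 6175/1152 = 5.36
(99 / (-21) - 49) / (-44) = 94 / 77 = 1.22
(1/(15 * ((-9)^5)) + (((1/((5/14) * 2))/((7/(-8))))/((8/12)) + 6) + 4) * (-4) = -5385268/177147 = -30.40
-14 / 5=-2.80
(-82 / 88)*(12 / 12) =-41 / 44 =-0.93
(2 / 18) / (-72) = -1 / 648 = -0.00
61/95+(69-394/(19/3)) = 706/95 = 7.43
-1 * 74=-74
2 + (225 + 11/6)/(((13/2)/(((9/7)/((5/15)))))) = 12431/91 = 136.60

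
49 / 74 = 0.66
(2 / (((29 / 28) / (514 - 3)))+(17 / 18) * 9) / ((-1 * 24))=-57725 / 1392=-41.47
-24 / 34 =-12 / 17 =-0.71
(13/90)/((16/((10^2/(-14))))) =-65/1008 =-0.06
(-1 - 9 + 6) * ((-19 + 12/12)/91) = 72/91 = 0.79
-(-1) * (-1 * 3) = -3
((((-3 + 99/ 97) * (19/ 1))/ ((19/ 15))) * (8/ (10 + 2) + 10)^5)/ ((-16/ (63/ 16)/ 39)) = 3816816640/ 97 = 39348625.15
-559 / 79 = -7.08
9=9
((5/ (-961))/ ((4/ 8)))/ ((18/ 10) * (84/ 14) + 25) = -50/ 172019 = -0.00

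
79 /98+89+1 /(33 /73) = 297587 /3234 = 92.02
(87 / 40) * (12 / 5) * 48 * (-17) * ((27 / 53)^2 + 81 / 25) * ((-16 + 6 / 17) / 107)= 2179.81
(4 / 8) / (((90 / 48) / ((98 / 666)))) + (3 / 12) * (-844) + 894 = 3411781 / 4995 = 683.04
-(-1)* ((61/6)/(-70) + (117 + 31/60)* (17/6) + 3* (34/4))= 902963/2520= 358.32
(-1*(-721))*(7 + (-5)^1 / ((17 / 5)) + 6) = 141316 / 17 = 8312.71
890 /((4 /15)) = 6675 /2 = 3337.50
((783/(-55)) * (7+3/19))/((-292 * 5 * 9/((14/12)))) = 3451/381425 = 0.01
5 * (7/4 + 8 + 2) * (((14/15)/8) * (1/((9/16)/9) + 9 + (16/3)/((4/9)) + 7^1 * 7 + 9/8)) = 229313/384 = 597.17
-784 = -784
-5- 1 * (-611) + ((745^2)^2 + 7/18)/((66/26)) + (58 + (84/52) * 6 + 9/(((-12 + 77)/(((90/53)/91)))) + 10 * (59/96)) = 36156930300811060159/297945648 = 121354114562.57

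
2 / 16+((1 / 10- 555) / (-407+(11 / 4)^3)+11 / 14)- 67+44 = -20418691 / 988680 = -20.65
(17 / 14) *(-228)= -276.86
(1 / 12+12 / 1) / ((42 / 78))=1885 / 84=22.44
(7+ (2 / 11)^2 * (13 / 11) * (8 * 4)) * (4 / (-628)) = -10981 / 208967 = -0.05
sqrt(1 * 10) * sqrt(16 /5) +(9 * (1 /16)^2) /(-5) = -9 /1280 +4 * sqrt(2) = 5.65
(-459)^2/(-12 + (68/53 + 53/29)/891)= -288520677027/16428823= -17561.86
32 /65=0.49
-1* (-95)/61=95/61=1.56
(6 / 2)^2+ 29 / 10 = 119 / 10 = 11.90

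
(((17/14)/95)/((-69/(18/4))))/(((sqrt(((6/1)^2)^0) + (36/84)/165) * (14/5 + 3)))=-2805/19567112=-0.00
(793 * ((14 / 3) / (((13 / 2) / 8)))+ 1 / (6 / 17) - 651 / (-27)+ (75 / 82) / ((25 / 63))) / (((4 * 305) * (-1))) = -338293 / 90036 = -3.76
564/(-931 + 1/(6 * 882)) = -2984688/4926851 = -0.61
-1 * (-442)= 442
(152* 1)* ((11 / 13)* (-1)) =-1672 / 13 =-128.62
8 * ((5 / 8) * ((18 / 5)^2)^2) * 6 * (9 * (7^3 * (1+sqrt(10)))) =1944365472 / 125+1944365472 * sqrt(10) / 125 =64743911.74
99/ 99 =1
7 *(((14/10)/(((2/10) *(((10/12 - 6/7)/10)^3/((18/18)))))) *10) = -36303120000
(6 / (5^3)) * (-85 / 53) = -102 / 1325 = -0.08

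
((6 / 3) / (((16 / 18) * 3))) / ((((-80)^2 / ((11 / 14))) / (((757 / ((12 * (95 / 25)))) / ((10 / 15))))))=24981 / 10895360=0.00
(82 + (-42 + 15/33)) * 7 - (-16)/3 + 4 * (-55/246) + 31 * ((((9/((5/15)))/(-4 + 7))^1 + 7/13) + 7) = 800.31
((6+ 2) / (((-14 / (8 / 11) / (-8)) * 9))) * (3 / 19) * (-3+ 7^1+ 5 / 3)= 4352 / 13167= 0.33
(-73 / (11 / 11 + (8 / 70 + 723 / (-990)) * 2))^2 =7109019225 / 71824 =98978.33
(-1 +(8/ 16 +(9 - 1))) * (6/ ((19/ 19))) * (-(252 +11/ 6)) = -22845/ 2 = -11422.50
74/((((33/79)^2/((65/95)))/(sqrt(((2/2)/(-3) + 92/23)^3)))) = 6003842 * sqrt(33)/16929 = 2037.30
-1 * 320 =-320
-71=-71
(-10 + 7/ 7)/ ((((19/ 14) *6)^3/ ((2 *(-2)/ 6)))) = 686/ 61731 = 0.01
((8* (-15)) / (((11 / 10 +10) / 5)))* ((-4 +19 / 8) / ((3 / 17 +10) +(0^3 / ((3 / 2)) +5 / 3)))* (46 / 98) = 1906125 / 547526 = 3.48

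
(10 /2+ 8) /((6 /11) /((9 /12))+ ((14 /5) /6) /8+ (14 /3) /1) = 2.38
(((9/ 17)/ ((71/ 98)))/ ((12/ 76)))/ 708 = 931/ 142426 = 0.01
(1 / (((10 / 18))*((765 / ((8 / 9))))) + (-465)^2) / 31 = 827060633 / 118575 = 6975.00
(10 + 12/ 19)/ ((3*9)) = 202/ 513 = 0.39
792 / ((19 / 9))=7128 / 19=375.16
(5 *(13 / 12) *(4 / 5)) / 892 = 0.00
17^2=289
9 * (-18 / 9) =-18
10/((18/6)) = 10/3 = 3.33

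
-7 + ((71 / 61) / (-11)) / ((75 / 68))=-357103 / 50325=-7.10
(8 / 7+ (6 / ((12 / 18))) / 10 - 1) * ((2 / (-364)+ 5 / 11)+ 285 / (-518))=-136729 / 1296295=-0.11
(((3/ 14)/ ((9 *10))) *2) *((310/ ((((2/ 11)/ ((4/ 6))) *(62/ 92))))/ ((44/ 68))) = 782/ 63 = 12.41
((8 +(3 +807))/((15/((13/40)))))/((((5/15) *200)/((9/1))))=47853/20000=2.39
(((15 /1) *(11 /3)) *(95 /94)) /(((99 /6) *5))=95 /141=0.67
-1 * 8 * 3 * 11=-264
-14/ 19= -0.74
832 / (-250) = -416 / 125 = -3.33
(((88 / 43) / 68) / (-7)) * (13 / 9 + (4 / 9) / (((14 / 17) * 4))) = -2189 / 322371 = -0.01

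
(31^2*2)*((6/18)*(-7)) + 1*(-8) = -13478/3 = -4492.67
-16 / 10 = -8 / 5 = -1.60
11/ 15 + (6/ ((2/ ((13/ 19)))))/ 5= 1.14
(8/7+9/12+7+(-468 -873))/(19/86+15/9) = -4811571/6818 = -705.72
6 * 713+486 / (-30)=21309 / 5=4261.80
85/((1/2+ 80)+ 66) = 170/293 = 0.58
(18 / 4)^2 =81 / 4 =20.25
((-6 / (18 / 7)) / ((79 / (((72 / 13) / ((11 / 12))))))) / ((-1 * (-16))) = -126 / 11297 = -0.01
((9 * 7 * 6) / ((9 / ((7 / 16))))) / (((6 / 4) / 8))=98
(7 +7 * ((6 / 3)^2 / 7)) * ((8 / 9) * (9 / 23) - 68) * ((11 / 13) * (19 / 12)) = -894311 / 897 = -997.00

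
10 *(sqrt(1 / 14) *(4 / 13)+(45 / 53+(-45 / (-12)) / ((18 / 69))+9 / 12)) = 20 *sqrt(14) / 91+33865 / 212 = 160.56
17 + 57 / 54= 325 / 18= 18.06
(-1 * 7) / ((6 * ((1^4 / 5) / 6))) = -35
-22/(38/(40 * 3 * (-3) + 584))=-2464/19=-129.68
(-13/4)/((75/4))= -0.17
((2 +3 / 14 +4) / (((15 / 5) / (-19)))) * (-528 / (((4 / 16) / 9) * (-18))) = -290928 / 7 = -41561.14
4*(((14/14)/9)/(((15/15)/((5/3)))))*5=100/27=3.70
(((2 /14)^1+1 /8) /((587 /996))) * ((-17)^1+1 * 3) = -3735 /587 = -6.36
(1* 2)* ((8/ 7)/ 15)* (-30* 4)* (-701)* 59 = 5293952/ 7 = 756278.86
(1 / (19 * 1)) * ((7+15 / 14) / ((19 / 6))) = 339 / 2527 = 0.13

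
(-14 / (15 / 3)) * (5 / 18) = -0.78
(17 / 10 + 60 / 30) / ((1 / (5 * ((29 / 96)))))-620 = -117967 / 192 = -614.41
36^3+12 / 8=93315 / 2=46657.50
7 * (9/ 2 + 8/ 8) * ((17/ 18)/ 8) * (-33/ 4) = -14399/ 384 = -37.50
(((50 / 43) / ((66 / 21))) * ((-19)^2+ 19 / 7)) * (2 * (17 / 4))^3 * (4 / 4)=156356225 / 1892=82640.71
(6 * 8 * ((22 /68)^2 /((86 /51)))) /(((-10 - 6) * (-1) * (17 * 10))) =1089 /994160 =0.00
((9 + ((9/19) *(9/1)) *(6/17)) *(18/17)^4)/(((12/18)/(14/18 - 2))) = -653003208/26977283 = -24.21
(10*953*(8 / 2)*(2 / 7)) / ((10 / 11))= 83864 / 7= 11980.57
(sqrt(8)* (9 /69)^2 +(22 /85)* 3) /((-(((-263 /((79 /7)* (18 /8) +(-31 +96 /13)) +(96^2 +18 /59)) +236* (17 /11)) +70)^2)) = -5818511470497 /676728849949692921320-1586866764681* sqrt(2) /4211641901451618298568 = -0.00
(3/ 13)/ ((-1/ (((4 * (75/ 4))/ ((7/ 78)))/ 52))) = -675/ 182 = -3.71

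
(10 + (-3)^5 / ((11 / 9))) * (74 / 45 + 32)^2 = -4760891092 / 22275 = -213732.48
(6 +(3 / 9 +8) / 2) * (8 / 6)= 122 / 9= 13.56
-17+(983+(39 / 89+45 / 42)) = 1205517 / 1246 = 967.51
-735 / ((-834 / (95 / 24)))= 23275 / 6672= 3.49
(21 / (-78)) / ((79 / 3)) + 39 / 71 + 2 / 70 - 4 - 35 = -196166051 / 5104190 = -38.43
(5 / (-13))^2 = 25 / 169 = 0.15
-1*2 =-2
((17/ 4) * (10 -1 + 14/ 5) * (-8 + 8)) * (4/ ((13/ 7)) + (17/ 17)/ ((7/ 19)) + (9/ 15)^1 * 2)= 0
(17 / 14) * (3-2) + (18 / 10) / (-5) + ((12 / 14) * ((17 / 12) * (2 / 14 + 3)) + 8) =31043 / 2450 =12.67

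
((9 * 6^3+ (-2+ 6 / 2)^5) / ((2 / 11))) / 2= 21395 / 4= 5348.75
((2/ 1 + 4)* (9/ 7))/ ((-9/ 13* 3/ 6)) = -156/ 7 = -22.29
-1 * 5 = -5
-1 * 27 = -27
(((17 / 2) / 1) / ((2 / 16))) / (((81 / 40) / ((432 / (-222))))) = -65.35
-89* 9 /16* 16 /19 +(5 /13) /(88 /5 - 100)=-4290631 /101764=-42.16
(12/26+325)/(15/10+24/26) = 8462/63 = 134.32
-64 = -64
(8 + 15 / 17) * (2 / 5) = 302 / 85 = 3.55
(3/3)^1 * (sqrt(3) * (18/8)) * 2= 9 * sqrt(3)/2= 7.79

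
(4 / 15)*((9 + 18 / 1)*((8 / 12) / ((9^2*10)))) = 4 / 675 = 0.01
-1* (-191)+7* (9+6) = 296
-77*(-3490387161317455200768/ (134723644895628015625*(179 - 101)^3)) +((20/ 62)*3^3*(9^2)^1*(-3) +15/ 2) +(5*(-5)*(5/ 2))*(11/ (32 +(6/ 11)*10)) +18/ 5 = -16056710059938912102363222284051/ 7560713585114986702381625000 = -2123.70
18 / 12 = 3 / 2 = 1.50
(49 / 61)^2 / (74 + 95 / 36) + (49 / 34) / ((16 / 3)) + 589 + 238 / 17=3369211069965 / 5584834016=603.28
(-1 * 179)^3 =-5735339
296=296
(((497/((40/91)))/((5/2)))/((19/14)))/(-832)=-0.40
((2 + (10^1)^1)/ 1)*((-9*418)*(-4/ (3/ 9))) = 541728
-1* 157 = -157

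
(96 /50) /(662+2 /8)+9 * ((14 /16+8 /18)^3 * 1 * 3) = 18927437861 /305164800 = 62.02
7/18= 0.39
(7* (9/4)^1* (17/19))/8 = 1071/608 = 1.76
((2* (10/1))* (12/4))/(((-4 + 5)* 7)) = 8.57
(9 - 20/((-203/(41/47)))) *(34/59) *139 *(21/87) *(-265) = -108568436710/2332093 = -46554.08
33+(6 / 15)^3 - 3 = 3758 / 125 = 30.06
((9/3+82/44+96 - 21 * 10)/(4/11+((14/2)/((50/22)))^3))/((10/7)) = -2.58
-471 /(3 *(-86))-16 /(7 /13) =-16789 /602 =-27.89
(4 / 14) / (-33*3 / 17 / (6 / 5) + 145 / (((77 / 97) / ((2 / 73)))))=54604 / 28955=1.89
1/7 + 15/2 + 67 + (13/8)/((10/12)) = 10723/140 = 76.59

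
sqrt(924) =30.40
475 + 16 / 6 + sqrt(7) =sqrt(7) + 1433 / 3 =480.31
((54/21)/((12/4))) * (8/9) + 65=1381/21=65.76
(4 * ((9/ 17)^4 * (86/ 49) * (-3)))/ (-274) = 3385476/ 560676473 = 0.01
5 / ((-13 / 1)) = -5 / 13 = -0.38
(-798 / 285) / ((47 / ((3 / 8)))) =-21 / 940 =-0.02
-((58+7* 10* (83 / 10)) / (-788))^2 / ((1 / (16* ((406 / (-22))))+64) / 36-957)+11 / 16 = 15909682529051 / 23118207723280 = 0.69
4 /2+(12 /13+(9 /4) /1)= 269 /52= 5.17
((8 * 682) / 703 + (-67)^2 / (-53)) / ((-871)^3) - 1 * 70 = -1723390517141831 / 24619864571549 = -70.00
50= 50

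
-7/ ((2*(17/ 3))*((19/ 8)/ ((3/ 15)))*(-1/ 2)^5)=2688/ 1615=1.66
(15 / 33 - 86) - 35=-1326 / 11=-120.55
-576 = -576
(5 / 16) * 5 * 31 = 775 / 16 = 48.44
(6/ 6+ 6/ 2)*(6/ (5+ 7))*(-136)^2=36992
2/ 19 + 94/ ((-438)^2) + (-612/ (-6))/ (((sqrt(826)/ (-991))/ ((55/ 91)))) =192737/ 1822518- 2779755 * sqrt(826)/ 37583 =-2125.61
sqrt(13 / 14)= sqrt(182) / 14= 0.96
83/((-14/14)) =-83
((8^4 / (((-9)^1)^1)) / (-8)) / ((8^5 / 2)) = 1 / 288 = 0.00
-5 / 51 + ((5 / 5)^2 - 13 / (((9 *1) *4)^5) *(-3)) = 309049565 / 342641664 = 0.90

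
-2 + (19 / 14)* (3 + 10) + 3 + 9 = 387 / 14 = 27.64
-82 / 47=-1.74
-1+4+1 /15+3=6.07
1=1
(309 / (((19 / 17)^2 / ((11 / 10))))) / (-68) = -57783 / 14440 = -4.00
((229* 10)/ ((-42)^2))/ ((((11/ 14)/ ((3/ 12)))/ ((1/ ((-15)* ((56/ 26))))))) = -2977/ 232848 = -0.01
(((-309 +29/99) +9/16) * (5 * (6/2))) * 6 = -2440505/88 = -27733.01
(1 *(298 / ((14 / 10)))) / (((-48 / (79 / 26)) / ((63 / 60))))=-11771 / 832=-14.15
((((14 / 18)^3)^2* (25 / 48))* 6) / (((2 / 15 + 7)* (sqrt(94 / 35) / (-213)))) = -1044134875* sqrt(3290) / 4751318736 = -12.60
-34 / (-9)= 34 / 9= 3.78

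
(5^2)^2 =625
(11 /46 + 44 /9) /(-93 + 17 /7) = -14861 /262476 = -0.06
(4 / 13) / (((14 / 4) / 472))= 3776 / 91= 41.49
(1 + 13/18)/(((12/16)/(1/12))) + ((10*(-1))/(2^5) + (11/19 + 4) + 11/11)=134393/24624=5.46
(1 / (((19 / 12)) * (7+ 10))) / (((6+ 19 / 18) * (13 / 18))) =3888 / 533273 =0.01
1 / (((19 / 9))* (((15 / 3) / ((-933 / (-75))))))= 2799 / 2375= 1.18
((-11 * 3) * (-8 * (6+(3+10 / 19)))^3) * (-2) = -200377807872 / 6859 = -29213851.56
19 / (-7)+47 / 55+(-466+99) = -142011 / 385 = -368.86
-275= -275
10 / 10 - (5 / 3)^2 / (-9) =106 / 81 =1.31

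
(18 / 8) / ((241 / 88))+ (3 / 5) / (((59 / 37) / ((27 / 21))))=649629 / 497665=1.31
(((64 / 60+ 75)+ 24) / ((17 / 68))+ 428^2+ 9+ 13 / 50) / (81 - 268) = -27539029 / 28050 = -981.78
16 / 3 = 5.33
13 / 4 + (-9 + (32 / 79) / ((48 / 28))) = -5227 / 948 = -5.51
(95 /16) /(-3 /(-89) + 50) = 8455 /71248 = 0.12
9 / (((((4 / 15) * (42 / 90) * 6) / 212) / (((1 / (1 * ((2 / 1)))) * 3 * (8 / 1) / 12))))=35775 / 14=2555.36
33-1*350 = -317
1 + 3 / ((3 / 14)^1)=15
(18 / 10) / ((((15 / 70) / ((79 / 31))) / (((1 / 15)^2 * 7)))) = 7742 / 11625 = 0.67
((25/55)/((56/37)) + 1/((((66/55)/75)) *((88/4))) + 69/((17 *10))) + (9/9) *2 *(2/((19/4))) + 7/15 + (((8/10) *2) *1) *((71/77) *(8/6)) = 88153/12920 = 6.82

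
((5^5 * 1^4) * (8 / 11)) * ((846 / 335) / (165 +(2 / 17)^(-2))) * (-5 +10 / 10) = -67680000 / 699413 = -96.77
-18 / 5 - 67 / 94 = -2027 / 470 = -4.31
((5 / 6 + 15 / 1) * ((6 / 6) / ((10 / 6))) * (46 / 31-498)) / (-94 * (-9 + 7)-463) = 146224 / 8525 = 17.15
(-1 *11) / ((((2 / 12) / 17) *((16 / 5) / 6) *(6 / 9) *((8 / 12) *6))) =-25245 / 32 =-788.91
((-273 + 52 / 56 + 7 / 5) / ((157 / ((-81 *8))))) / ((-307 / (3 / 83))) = -18416484 / 140018095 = -0.13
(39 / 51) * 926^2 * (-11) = -122619068 / 17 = -7212886.35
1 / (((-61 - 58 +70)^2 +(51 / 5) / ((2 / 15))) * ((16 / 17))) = 17 / 39640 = 0.00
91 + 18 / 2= 100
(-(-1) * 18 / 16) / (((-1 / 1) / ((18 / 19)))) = -81 / 76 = -1.07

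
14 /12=7 /6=1.17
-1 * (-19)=19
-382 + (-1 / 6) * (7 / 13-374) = -24941 / 78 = -319.76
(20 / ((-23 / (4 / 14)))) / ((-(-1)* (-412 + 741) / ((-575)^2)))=-575000 / 2303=-249.67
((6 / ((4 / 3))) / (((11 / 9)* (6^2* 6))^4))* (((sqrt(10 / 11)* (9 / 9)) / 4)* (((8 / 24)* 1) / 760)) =sqrt(110) / 108290589327360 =0.00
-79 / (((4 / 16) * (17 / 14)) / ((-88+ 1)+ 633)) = -2415504 / 17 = -142088.47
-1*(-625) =625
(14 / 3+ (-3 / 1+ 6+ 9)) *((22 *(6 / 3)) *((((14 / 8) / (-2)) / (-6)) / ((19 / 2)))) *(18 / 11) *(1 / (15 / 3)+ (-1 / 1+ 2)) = 22.11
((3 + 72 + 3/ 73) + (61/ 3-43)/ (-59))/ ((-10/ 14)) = -1364398/ 12921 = -105.60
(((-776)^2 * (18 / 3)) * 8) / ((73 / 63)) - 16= 1820979056 / 73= 24944918.58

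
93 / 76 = 1.22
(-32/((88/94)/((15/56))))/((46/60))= -21150/1771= -11.94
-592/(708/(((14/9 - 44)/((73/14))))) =791504/116289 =6.81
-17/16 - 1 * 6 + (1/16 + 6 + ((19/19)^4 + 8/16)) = 1/2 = 0.50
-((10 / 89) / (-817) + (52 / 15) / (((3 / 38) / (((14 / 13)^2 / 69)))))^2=-4690958402303306116 / 8614578641779460025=-0.54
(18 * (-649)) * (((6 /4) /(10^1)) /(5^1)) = -350.46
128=128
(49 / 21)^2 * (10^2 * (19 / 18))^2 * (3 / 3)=60661.87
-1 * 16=-16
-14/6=-7/3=-2.33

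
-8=-8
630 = 630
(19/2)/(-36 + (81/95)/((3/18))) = -1805/5868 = -0.31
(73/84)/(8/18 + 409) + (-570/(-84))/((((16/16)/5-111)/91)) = -5.57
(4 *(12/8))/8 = 3/4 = 0.75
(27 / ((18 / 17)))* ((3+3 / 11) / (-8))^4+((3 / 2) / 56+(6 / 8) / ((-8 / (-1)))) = 171099 / 204974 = 0.83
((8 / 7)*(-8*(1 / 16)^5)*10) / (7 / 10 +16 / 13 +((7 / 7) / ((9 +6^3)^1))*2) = -14625 / 325341184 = -0.00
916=916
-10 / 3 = -3.33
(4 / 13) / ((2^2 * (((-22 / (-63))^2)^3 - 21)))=-62523502209 / 17067442164305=-0.00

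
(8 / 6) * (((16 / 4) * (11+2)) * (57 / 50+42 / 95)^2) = 39156156 / 225625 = 173.55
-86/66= -43/33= -1.30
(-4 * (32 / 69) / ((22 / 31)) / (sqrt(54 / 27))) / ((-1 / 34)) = 33728 * sqrt(2) / 759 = 62.84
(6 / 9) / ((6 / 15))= 5 / 3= 1.67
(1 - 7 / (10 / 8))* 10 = -46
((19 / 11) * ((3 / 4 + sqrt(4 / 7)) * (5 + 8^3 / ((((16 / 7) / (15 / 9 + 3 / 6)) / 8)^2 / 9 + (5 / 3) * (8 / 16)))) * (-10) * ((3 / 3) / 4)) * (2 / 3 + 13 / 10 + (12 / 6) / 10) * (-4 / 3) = 31673720195 / 5478132 + 63347440390 * sqrt(7) / 28760193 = 11609.40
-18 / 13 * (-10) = 180 / 13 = 13.85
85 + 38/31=2673/31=86.23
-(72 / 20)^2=-324 / 25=-12.96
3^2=9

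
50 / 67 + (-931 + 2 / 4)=-929.75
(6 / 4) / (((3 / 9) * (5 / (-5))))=-9 / 2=-4.50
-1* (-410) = 410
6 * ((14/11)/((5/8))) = 672/55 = 12.22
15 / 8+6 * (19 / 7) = 1017 / 56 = 18.16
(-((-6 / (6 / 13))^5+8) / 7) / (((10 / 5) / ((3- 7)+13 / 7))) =-5569275 / 98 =-56829.34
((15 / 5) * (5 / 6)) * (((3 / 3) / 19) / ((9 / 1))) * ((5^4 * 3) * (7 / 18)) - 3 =15719 / 2052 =7.66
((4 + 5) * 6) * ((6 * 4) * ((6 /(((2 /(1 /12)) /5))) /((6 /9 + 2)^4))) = 32805 /1024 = 32.04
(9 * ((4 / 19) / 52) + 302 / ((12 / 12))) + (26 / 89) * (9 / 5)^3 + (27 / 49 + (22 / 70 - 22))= 38051661287 / 134645875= 282.61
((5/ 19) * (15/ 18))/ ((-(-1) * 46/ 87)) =725/ 1748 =0.41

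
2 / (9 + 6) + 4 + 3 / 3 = 77 / 15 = 5.13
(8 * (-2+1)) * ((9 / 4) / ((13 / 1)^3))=-18 / 2197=-0.01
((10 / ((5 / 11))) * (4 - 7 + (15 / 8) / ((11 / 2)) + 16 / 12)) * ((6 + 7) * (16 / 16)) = -2275 / 6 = -379.17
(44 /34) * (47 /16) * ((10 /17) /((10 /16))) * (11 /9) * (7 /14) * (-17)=-5687 /153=-37.17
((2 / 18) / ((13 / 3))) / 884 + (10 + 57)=2309893 / 34476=67.00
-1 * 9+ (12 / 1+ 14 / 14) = 4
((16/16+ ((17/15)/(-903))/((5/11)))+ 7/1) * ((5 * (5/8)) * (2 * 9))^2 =121862925/4816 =25303.76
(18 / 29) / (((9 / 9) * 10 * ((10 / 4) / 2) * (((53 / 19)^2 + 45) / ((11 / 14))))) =35739 / 48349525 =0.00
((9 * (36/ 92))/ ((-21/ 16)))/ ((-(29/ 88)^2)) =3345408/ 135401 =24.71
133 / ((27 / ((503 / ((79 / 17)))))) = 1137283 / 2133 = 533.18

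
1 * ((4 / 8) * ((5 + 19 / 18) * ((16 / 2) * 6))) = 145.33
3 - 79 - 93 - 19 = -188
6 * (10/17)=60/17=3.53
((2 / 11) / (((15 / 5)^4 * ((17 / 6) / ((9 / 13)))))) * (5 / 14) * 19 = 190 / 51051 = 0.00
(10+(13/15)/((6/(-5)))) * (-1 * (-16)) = 1336/9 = 148.44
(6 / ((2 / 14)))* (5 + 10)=630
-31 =-31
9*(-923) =-8307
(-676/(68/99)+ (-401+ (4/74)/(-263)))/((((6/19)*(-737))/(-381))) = -276464192943/121919699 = -2267.59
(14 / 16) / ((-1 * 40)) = -7 / 320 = -0.02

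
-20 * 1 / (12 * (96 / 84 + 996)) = -7 / 4188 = -0.00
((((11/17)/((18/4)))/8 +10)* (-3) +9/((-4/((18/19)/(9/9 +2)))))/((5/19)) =-119243/1020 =-116.90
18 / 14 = 1.29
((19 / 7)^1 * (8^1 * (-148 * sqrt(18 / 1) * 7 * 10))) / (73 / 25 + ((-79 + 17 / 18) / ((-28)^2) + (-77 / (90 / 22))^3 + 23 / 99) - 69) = 1060725093120000 * sqrt(2) / 10584319111699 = 141.73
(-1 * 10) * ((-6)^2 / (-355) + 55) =-38978 / 71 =-548.99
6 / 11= 0.55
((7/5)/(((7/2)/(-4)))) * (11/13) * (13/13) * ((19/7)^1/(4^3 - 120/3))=-209/1365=-0.15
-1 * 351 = -351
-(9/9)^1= -1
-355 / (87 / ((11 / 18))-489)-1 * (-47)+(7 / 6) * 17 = 517481 / 7626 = 67.86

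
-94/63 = -1.49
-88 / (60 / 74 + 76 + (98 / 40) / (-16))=-1041920 / 907627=-1.15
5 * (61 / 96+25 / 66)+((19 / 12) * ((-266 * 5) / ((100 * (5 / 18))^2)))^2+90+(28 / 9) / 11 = 6360883978909 / 61875000000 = 102.80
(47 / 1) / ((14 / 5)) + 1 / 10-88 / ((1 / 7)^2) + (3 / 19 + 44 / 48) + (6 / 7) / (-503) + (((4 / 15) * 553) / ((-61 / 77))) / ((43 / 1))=-45255670680677 / 10528564620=-4298.37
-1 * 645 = -645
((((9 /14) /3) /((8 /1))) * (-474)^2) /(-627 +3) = -56169 /5824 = -9.64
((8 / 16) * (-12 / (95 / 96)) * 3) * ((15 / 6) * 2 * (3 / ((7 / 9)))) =-46656 / 133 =-350.80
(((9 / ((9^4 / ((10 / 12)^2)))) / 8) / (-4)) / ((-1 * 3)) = 25 / 2519424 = 0.00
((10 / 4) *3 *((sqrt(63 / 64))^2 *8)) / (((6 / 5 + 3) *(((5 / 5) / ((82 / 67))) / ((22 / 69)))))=33825 / 6164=5.49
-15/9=-5/3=-1.67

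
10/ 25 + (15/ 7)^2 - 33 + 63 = 8573/ 245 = 34.99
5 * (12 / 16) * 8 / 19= 30 / 19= 1.58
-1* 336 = -336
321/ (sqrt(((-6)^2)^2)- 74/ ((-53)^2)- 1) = 300563/ 32747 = 9.18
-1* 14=-14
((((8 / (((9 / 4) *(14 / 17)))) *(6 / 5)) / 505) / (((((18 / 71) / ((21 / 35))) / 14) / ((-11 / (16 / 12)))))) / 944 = -13277 / 4469250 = -0.00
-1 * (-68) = 68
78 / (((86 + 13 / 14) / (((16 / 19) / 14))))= 1248 / 23123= 0.05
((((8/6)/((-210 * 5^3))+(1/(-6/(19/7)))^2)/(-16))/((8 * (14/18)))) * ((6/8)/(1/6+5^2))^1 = -2030121/33147520000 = -0.00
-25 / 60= -5 / 12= -0.42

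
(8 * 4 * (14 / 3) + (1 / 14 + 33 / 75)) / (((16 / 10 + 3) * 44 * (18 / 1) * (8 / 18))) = 157337 / 1700160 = 0.09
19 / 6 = 3.17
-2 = -2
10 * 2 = 20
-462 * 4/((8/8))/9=-616/3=-205.33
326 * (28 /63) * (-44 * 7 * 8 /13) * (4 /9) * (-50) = 642611200 /1053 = 610267.05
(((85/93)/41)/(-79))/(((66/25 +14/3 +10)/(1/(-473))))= 2125/61646507186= 0.00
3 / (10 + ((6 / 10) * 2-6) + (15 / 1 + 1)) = 15 / 106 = 0.14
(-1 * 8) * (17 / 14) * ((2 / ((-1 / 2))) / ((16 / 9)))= 21.86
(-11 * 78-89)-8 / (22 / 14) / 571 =-5948163 / 6281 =-947.01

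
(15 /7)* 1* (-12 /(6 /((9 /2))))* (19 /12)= -855 /28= -30.54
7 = 7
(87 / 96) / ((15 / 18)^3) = 783 / 500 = 1.57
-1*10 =-10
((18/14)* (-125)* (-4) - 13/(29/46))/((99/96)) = 4042048/6699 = 603.38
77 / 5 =15.40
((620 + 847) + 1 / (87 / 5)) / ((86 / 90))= 1914510 / 1247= 1535.29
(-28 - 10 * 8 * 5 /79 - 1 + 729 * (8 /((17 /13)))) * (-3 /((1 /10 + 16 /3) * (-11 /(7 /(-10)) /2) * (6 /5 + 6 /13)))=-901463745 /4815998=-187.18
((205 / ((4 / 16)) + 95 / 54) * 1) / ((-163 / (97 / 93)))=-4304375 / 818586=-5.26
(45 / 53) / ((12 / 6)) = 45 / 106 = 0.42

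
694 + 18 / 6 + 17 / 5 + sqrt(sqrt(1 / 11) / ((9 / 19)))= 11^(3 / 4) * sqrt(19) / 33 + 3502 / 5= 701.20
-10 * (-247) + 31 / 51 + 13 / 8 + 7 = 1011527 / 408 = 2479.23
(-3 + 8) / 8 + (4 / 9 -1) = 5 / 72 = 0.07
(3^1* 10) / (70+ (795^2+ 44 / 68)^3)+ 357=221405849359777671424926 / 620184451988172748883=357.00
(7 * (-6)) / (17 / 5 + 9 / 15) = -21 / 2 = -10.50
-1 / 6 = -0.17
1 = 1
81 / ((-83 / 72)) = -5832 / 83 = -70.27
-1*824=-824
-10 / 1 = -10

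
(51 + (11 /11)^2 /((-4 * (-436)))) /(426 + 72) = 0.10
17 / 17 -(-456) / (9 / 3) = 153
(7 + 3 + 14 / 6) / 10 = 37 / 30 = 1.23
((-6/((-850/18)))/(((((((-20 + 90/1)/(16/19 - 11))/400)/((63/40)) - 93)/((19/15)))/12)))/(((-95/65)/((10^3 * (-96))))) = -468239616/343315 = -1363.88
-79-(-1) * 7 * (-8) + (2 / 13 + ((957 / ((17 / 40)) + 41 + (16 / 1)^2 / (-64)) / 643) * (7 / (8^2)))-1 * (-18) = -1059127377 / 9094592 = -116.46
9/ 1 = 9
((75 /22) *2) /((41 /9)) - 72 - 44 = -51641 /451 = -114.50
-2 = -2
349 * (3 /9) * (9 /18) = 349 /6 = 58.17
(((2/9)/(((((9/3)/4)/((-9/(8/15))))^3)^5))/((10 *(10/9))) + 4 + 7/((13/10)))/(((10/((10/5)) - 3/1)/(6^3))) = -88217513873561766141546291/212992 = -414182287943029626190.40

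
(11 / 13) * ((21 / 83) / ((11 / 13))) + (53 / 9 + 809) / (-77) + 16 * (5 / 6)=3.00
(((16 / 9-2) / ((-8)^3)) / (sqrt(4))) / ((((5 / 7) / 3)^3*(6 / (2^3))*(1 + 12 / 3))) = 0.00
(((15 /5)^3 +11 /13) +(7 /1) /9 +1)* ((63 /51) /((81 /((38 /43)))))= 921956 /2309229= 0.40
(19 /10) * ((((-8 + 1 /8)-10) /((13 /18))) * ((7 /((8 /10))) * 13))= -171171 /32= -5349.09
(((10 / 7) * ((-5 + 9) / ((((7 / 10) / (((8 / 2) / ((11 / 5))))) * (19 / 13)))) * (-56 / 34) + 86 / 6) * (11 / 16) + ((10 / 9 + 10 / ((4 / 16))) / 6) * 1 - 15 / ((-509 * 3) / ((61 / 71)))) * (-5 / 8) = -920438724515 / 282390724224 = -3.26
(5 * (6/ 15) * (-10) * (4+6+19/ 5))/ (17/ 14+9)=-3864/ 143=-27.02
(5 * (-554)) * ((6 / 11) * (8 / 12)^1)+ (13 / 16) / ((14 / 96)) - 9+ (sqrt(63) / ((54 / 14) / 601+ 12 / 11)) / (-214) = -77824 / 77 - 46277 * sqrt(7) / 3622378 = -1010.74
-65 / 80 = -13 / 16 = -0.81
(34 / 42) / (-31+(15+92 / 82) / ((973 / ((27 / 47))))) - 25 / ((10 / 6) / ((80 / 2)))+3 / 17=-1777605825631 / 2963418954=-599.85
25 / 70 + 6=89 / 14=6.36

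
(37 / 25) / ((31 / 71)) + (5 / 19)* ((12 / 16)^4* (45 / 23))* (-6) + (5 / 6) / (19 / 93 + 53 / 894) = 353013358967 / 63334934400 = 5.57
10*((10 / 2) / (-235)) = -10 / 47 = -0.21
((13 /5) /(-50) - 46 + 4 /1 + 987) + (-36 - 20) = 222237 /250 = 888.95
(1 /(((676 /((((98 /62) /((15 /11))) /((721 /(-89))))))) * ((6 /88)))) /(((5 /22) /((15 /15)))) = -0.01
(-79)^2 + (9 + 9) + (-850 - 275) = 5134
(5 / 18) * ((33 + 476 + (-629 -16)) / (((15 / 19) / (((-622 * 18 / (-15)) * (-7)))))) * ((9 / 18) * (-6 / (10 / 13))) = -73129784 / 75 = -975063.79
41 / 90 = 0.46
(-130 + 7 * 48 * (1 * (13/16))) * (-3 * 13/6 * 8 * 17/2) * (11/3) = -695266/3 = -231755.33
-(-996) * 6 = 5976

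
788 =788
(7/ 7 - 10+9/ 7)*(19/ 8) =-513/ 28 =-18.32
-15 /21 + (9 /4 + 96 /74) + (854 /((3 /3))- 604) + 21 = 283691 /1036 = 273.83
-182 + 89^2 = 7739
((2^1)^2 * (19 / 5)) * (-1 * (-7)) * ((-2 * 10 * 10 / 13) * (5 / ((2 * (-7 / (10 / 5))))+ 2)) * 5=-136800 / 13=-10523.08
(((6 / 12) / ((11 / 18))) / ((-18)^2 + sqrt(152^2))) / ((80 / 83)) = 747 / 418880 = 0.00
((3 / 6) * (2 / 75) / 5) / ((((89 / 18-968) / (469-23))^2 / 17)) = 365209776 / 37562778125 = 0.01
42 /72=0.58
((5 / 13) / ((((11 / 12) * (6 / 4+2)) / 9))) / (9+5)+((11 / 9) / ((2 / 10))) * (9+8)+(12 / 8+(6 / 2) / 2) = 6745594 / 63063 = 106.97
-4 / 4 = -1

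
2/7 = 0.29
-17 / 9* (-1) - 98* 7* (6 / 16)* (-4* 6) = 55583 / 9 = 6175.89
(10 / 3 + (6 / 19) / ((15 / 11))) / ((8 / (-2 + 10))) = 1016 / 285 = 3.56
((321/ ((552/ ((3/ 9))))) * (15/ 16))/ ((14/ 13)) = 6955/ 41216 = 0.17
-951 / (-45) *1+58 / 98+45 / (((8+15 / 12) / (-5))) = -70684 / 27195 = -2.60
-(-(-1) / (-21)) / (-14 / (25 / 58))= -25 / 17052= -0.00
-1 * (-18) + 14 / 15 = 284 / 15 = 18.93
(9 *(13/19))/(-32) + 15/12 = 643/608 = 1.06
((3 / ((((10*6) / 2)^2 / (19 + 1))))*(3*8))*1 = 8 / 5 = 1.60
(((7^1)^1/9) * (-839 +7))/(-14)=416/9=46.22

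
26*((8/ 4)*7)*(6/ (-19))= -114.95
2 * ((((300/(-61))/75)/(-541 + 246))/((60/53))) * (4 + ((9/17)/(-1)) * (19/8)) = 19769/18354900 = 0.00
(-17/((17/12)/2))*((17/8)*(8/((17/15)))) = -360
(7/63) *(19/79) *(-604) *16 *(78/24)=-596752/711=-839.31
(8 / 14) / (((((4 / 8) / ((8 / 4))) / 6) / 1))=96 / 7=13.71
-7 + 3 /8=-53 /8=-6.62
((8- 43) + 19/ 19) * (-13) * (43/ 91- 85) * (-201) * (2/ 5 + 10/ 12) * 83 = 26905608348/ 35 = 768731667.09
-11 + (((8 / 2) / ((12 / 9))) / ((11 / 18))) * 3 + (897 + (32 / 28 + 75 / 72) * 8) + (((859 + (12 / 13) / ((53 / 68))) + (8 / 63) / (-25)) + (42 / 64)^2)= 1778.81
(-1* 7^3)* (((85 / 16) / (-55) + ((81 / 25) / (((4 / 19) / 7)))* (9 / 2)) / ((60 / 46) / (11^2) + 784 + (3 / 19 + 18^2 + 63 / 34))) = -59776774073093 / 399123368200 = -149.77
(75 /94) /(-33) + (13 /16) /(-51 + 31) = -10721 /165440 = -0.06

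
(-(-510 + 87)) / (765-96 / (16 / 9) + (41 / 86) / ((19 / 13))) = 691182 / 1162307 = 0.59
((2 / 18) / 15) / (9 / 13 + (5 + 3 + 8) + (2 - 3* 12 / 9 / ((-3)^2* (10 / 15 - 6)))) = 52 / 131805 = 0.00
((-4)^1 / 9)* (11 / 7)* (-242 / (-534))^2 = -0.14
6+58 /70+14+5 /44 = 32251 /1540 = 20.94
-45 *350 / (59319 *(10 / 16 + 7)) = -0.03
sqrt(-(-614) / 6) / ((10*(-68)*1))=-sqrt(921) / 2040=-0.01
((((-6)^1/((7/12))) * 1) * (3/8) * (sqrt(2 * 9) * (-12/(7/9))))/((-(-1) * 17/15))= 131220 * sqrt(2)/833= 222.78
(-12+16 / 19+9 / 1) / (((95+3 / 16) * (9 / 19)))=-656 / 13707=-0.05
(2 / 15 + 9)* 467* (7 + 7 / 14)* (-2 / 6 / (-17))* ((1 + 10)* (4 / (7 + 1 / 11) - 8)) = -102046505 / 1989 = -51305.43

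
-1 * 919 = -919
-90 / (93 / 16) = -480 / 31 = -15.48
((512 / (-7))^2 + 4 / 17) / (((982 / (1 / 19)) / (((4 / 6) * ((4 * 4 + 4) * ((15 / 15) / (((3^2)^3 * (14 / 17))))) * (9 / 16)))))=0.00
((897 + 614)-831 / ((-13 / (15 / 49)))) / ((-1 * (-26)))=487486 / 8281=58.87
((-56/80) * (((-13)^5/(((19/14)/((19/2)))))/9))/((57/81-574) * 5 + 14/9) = -54580071/773530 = -70.56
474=474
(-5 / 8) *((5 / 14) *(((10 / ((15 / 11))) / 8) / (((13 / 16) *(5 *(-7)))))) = 55 / 7644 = 0.01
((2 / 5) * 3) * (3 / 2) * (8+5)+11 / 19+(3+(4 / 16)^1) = 10347 / 380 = 27.23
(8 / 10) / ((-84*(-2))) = 1 / 210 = 0.00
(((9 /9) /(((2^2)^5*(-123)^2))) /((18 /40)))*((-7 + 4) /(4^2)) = -5 /185905152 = -0.00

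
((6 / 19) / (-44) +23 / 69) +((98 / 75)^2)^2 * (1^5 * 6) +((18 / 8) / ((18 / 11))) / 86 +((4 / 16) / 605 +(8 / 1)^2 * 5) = 5635776748902359 / 16682118750000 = 337.83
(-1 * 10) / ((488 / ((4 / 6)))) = -5 / 366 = -0.01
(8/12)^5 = 32/243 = 0.13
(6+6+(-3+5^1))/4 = 7/2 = 3.50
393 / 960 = 131 / 320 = 0.41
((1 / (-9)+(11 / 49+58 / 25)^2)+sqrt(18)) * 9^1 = 27 * sqrt(2)+85940576 / 1500625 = 95.45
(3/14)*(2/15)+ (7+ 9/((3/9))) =1191/35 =34.03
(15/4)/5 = 3/4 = 0.75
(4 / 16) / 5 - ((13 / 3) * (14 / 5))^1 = -145 / 12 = -12.08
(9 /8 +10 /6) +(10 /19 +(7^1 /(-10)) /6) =2433 /760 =3.20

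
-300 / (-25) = 12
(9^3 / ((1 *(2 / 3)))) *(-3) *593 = -3890673 / 2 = -1945336.50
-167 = -167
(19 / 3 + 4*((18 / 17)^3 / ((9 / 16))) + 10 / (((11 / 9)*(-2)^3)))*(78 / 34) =115938121 / 3674924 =31.55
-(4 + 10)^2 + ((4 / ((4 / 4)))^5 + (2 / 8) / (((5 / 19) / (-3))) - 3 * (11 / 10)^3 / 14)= 11548107 / 14000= 824.86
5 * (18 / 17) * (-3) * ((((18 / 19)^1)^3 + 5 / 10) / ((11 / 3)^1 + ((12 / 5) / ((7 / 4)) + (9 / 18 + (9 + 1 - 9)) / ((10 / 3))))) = -210050820 / 53753983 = -3.91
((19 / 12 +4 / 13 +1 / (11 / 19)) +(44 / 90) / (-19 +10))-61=-57.44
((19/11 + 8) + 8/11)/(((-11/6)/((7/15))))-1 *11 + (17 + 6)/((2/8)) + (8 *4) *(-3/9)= 24565/363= 67.67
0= 0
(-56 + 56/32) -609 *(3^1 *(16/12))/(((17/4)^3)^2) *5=-5437409593/96550276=-56.32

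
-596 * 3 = -1788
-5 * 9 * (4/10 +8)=-378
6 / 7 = 0.86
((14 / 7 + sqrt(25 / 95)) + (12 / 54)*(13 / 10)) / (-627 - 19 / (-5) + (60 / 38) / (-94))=-0.00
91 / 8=11.38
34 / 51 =2 / 3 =0.67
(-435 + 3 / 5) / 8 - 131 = -1853 / 10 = -185.30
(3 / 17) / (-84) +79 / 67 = 37537 / 31892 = 1.18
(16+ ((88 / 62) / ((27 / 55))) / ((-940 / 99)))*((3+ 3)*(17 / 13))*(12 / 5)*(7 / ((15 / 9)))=117561528 / 94705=1241.34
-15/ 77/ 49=-15/ 3773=-0.00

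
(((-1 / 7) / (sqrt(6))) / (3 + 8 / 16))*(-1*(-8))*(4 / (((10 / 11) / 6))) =-352*sqrt(6) / 245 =-3.52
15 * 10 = 150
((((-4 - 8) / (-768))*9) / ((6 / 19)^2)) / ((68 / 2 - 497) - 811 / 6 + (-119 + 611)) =-1083 / 81536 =-0.01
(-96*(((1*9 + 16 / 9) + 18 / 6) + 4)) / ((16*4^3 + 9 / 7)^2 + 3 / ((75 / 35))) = -313600 / 193160241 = -0.00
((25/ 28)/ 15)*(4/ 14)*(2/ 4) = 5/ 588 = 0.01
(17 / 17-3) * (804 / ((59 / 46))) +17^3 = 215899 / 59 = 3659.31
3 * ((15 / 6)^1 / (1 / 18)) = 135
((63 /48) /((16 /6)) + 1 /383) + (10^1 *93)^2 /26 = 21200744141 /637312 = 33265.88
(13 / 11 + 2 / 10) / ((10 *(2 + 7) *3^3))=0.00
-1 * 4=-4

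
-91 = -91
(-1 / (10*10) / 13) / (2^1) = -1 / 2600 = -0.00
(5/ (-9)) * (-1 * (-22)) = -110/ 9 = -12.22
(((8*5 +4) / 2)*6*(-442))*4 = -233376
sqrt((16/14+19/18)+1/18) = sqrt(994)/21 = 1.50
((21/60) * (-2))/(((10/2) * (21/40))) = -4/15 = -0.27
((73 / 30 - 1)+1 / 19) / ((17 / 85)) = 847 / 114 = 7.43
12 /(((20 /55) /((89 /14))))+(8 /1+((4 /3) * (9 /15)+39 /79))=219.08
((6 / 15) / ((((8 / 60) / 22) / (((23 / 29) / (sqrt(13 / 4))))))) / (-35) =-3036*sqrt(13) / 13195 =-0.83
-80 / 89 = -0.90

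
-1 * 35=-35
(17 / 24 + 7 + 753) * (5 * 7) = 638995 / 24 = 26624.79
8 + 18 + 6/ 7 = 188/ 7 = 26.86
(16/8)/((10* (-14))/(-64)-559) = -32/8909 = -0.00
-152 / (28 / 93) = -3534 / 7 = -504.86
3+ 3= 6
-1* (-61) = 61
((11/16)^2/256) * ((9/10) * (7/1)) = 7623/655360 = 0.01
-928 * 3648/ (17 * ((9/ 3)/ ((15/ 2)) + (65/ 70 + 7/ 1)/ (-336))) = -26541096960/ 50167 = -529054.90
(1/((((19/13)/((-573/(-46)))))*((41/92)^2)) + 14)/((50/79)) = 71801599/798475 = 89.92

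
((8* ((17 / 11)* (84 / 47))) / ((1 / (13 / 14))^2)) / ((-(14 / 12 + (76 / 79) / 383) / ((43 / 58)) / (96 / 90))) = -1435361096832 / 111381872525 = -12.89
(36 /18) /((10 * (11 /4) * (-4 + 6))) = 0.04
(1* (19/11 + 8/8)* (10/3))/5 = 20/11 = 1.82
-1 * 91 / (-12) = 91 / 12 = 7.58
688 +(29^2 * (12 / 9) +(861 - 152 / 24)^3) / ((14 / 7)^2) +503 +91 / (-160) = 674245639463 / 4320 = 156075379.51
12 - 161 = -149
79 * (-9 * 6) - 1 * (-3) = -4263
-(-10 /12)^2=-25 /36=-0.69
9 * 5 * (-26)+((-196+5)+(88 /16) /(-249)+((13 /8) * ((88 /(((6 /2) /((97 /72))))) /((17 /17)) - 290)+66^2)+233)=2820.95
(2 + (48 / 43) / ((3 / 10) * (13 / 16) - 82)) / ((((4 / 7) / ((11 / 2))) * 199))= 43015511 / 447736468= 0.10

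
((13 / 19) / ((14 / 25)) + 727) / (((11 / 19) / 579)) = 112156353 / 154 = 728288.01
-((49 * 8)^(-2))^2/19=-1/448639873024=-0.00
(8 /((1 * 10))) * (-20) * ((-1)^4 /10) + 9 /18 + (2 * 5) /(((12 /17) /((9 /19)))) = 533 /95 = 5.61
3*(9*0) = 0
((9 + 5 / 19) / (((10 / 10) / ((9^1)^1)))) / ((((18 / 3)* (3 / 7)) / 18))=11088 / 19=583.58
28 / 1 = 28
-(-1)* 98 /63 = 1.56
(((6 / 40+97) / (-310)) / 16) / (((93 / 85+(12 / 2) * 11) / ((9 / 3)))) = -33031 / 37715840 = -0.00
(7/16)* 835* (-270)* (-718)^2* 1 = -101696775075/2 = -50848387537.50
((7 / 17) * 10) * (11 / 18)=385 / 153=2.52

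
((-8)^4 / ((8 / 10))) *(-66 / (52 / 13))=-84480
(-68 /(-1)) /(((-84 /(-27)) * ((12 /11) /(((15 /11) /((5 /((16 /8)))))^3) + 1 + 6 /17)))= 2.71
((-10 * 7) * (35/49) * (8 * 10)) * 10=-40000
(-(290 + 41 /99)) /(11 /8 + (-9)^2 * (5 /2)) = -230008 /161469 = -1.42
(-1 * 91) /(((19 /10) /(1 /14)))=-3.42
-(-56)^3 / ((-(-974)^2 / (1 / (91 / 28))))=-175616 / 3083197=-0.06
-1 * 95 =-95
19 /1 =19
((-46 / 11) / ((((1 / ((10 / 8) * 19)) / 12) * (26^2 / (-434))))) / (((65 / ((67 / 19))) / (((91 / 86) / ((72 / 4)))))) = 2340779 / 959244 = 2.44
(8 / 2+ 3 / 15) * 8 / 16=21 / 10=2.10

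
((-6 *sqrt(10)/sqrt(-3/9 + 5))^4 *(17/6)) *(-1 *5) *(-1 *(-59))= -243729000/49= -4974061.22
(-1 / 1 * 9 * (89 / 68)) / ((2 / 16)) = -1602 / 17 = -94.24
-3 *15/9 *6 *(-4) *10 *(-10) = -12000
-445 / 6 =-74.17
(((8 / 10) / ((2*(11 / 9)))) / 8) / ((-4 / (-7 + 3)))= 9 / 220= 0.04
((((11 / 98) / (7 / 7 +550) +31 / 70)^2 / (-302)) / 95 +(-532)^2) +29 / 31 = 4587248935611391156899 / 16207932095734750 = 283024.94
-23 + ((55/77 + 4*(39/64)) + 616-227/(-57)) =3831257/6384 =600.13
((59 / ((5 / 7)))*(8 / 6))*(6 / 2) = 1652 / 5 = 330.40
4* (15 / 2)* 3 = 90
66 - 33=33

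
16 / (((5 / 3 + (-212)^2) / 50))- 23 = -3098851 / 134837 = -22.98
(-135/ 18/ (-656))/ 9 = 5/ 3936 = 0.00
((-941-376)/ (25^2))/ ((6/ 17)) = -5.97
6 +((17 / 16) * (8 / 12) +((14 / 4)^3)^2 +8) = 355771 / 192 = 1852.97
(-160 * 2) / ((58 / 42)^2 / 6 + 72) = -4.42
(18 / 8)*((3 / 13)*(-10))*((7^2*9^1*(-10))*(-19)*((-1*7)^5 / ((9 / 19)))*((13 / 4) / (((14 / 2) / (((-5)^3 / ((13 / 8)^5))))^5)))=-3441492308529649601740800000000000000000 / 7056410014866816666030739693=-487711499371.34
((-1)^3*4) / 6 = -0.67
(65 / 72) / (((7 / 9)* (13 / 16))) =10 / 7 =1.43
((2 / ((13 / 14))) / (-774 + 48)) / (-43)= 14 / 202917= 0.00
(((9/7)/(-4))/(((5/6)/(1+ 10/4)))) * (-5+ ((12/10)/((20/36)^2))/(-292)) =2470311/365000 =6.77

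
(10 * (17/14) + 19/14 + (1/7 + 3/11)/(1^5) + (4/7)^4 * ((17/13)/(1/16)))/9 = 1231949/686686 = 1.79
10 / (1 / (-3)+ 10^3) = 30 / 2999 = 0.01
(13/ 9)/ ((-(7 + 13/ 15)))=-65/ 354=-0.18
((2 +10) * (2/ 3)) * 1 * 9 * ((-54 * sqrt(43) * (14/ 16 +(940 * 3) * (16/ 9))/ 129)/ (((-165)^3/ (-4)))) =-0.88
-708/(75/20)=-944/5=-188.80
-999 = -999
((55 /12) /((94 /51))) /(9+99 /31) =0.20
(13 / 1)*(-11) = -143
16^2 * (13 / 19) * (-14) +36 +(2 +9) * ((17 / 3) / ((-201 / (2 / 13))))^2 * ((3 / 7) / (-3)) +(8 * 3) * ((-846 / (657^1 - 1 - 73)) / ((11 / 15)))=-129128561658368320 / 52412419668609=-2463.70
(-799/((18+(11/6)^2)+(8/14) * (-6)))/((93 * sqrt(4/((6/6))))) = -33558/140089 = -0.24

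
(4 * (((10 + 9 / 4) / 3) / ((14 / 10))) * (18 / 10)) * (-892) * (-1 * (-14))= -262248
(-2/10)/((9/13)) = -0.29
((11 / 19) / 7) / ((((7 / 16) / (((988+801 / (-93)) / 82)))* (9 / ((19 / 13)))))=2671768 / 7286643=0.37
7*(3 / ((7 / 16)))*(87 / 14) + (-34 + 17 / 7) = 1867 / 7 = 266.71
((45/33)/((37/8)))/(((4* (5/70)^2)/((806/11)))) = 4739280/4477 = 1058.58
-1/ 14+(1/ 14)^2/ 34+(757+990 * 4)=31433613/ 6664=4716.93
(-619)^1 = -619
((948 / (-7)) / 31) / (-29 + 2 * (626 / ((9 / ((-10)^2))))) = -0.00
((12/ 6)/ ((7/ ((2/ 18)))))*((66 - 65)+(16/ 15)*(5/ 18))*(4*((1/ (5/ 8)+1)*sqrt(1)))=104/ 243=0.43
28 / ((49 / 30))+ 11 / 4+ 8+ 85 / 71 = 57831 / 1988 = 29.09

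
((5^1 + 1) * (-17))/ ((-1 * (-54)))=-17/ 9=-1.89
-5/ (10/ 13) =-6.50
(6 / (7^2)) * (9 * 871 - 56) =953.02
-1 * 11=-11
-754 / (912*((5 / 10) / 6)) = -377 / 38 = -9.92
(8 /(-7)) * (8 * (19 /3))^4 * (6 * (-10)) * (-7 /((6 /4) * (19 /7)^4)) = -3147038720 /81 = -38852329.88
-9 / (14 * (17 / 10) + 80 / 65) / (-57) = 195 / 30913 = 0.01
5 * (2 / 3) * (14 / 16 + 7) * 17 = 446.25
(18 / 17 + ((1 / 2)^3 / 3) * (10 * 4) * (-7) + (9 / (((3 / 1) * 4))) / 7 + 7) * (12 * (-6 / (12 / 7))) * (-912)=-2279544 / 17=-134090.82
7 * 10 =70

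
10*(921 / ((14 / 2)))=9210 / 7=1315.71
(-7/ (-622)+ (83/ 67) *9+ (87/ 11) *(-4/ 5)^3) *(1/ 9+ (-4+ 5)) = 407475793/ 51571575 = 7.90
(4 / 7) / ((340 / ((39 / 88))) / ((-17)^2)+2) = 1326 / 10801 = 0.12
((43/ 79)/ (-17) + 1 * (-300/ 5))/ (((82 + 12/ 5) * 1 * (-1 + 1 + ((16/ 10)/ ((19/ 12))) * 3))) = -38295925/ 163222848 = -0.23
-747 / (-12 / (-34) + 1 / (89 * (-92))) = -103979412 / 49111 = -2117.23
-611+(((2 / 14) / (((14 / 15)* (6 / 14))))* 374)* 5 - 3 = 377 / 7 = 53.86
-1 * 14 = -14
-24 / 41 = -0.59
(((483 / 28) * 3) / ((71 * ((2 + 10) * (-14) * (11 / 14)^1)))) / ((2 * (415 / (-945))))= 0.01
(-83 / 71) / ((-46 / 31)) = 2573 / 3266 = 0.79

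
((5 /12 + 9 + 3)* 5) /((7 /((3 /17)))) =745 /476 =1.57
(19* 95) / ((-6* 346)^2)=1805 / 4309776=0.00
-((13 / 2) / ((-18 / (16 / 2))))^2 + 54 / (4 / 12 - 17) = -23461 / 2025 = -11.59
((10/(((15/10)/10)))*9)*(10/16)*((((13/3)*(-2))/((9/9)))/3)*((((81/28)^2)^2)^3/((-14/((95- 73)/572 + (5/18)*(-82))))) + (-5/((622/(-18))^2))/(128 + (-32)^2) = -190055530737964049648233278162735/314445359447711997231104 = -604415123.42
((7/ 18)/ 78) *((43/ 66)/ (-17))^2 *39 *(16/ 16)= 12943/ 45319824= 0.00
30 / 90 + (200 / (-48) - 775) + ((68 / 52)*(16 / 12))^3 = -91770365 / 118638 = -773.53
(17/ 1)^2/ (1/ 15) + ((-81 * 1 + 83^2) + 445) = 11588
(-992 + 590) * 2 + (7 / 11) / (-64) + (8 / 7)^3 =-802.52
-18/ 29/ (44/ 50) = -225/ 319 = -0.71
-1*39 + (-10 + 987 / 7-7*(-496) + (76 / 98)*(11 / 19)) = 174658 / 49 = 3564.45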